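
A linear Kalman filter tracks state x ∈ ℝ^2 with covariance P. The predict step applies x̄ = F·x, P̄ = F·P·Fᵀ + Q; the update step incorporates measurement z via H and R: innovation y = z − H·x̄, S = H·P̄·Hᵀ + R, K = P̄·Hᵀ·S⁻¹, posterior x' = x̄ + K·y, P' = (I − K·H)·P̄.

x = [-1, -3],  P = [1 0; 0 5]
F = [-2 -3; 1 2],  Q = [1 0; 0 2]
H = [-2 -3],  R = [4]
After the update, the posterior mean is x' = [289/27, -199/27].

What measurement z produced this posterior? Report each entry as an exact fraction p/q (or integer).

z = [1]

x̄ = F·x = [11, -7]
P̄ = F·P·Fᵀ + Q = [50 -32; -32 23]
S = H·P̄·Hᵀ + R = [27]
K = P̄·Hᵀ·S⁻¹ = [-4/27; -5/27]
x' − x̄ = [-8/27, -10/27] = K·y
y = (KᵀK)⁻¹·Kᵀ·(x' − x̄) = [2]
z = y + H·x̄ = [2] + [-1] = [1]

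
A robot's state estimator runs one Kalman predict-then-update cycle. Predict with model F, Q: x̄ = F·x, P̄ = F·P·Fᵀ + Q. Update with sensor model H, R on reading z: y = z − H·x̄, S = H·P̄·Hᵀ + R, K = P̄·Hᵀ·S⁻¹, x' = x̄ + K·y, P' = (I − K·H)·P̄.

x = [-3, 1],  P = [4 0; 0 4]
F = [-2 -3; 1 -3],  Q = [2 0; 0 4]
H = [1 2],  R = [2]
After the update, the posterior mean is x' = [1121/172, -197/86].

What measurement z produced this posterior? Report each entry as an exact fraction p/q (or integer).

x̄ = F·x = [3, -6]
P̄ = F·P·Fᵀ + Q = [54 28; 28 44]
S = H·P̄·Hᵀ + R = [344]
K = P̄·Hᵀ·S⁻¹ = [55/172; 29/86]
x' − x̄ = [605/172, 319/86] = K·y
y = (KᵀK)⁻¹·Kᵀ·(x' − x̄) = [11]
z = y + H·x̄ = [11] + [-9] = [2]

z = [2]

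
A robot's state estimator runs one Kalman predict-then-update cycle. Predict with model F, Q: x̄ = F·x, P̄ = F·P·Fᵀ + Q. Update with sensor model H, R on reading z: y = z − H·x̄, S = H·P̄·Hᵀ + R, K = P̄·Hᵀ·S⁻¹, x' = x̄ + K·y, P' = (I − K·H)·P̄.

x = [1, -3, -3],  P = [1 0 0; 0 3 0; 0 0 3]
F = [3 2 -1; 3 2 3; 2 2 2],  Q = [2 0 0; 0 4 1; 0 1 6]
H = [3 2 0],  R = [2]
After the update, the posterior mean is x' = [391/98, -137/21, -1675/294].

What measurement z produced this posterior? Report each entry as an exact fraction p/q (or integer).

x̄ = F·x = [0, -12, -10]
P̄ = F·P·Fᵀ + Q = [26 12 12; 12 52 37; 12 37 34]
S = H·P̄·Hᵀ + R = [588]
K = P̄·Hᵀ·S⁻¹ = [17/98; 5/21; 55/294]
x' − x̄ = [391/98, 115/21, 1265/294] = K·y
y = (KᵀK)⁻¹·Kᵀ·(x' − x̄) = [23]
z = y + H·x̄ = [23] + [-24] = [-1]

z = [-1]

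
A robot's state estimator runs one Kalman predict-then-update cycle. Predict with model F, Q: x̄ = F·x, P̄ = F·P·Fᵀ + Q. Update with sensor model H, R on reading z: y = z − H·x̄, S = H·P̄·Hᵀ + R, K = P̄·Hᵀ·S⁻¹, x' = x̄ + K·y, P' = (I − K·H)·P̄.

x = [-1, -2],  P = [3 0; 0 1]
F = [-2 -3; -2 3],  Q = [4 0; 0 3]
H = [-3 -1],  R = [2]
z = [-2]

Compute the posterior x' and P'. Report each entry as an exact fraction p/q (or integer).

x' = [748/269, -1670/269]
P' = [641/269 -1767/269; -1767/269 5367/269]

x̄ = F·x = [8, -4]
P̄ = F·P·Fᵀ + Q = [25 3; 3 24]
y = z − H·x̄ = [18]
S = H·P̄·Hᵀ + R = [269]
K = P̄·Hᵀ·S⁻¹ = [-78/269; -33/269]
x' = x̄ + K·y = [748/269, -1670/269]
P' = (I − K·H)·P̄ = [641/269 -1767/269; -1767/269 5367/269]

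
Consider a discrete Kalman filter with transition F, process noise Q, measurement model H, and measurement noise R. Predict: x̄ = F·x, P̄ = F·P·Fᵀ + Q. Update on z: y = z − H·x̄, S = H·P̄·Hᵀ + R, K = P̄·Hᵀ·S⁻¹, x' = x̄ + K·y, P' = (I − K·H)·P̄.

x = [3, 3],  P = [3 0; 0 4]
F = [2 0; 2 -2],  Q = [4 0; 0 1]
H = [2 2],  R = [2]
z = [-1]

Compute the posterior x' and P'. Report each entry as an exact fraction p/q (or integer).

x̄ = F·x = [6, 0]
P̄ = F·P·Fᵀ + Q = [16 12; 12 29]
y = z − H·x̄ = [-13]
S = H·P̄·Hᵀ + R = [278]
K = P̄·Hᵀ·S⁻¹ = [28/139; 41/139]
x' = x̄ + K·y = [470/139, -533/139]
P' = (I − K·H)·P̄ = [656/139 -628/139; -628/139 669/139]

x' = [470/139, -533/139]
P' = [656/139 -628/139; -628/139 669/139]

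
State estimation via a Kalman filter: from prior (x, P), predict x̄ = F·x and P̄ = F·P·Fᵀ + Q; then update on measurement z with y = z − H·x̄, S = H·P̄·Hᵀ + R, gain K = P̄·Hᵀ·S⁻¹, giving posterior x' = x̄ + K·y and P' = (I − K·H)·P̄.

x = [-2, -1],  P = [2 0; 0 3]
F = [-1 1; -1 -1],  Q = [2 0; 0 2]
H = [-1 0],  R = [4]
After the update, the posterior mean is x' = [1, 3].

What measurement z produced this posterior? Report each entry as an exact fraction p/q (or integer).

x̄ = F·x = [1, 3]
P̄ = F·P·Fᵀ + Q = [7 -1; -1 7]
S = H·P̄·Hᵀ + R = [11]
K = P̄·Hᵀ·S⁻¹ = [-7/11; 1/11]
x' − x̄ = [0, 0] = K·y
y = (KᵀK)⁻¹·Kᵀ·(x' − x̄) = [0]
z = y + H·x̄ = [0] + [-1] = [-1]

z = [-1]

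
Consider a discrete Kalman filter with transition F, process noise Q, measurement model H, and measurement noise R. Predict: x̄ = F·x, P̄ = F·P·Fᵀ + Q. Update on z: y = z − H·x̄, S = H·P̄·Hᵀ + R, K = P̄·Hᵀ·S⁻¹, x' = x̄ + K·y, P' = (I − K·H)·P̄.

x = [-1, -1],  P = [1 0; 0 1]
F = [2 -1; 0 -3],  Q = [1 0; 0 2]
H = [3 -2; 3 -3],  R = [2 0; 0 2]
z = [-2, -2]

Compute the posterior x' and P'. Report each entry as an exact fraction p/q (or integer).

x' = [-320/839, 316/839]
P' = [1506/839 1722/839; 1722/839 2096/839]

x̄ = F·x = [-1, 3]
P̄ = F·P·Fᵀ + Q = [6 3; 3 11]
y = z − H·x̄ = [7, 10]
S = H·P̄·Hᵀ + R = [64 75; 75 101]
K = P̄·Hᵀ·S⁻¹ = [537/839 -324/839; 487/839 -561/839]
x' = x̄ + K·y = [-320/839, 316/839]
P' = (I − K·H)·P̄ = [1506/839 1722/839; 1722/839 2096/839]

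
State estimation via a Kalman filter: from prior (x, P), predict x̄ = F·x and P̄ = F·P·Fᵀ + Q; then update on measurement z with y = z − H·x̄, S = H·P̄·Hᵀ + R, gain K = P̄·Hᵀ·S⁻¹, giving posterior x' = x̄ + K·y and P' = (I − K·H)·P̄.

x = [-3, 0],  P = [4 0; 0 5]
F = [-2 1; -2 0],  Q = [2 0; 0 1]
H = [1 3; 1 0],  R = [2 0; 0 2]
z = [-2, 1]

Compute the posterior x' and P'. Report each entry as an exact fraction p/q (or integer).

x̄ = F·x = [6, 6]
P̄ = F·P·Fᵀ + Q = [23 16; 16 17]
y = z − H·x̄ = [-26, -5]
S = H·P̄·Hᵀ + R = [274 71; 71 25]
K = P̄·Hᵀ·S⁻¹ = [142/1809 1261/1809; 539/1809 -373/1809]
x' = x̄ + K·y = [857/1809, -1295/1809]
P' = (I − K·H)·P̄ = [2522/1809 -746/1809; -746/1809 608/1809]

x' = [857/1809, -1295/1809]
P' = [2522/1809 -746/1809; -746/1809 608/1809]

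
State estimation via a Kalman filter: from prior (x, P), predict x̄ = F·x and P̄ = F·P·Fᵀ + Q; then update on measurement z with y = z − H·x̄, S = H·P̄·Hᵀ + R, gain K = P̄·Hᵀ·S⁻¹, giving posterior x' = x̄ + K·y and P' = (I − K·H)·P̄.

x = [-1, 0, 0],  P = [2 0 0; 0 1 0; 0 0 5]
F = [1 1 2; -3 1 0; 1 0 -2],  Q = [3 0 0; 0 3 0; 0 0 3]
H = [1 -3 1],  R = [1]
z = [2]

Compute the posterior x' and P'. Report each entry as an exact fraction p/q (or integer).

x' = [19/280, -23/40, 9/56]
P' = [6751/280 53/40 -1123/56; 53/40 33/40 7/8; -1123/56 7/8 1275/56]

x̄ = F·x = [-1, 3, -1]
P̄ = F·P·Fᵀ + Q = [26 -5 -18; -5 22 -6; -18 -6 25]
y = z − H·x̄ = [13]
S = H·P̄·Hᵀ + R = [280]
K = P̄·Hᵀ·S⁻¹ = [23/280; -11/40; 5/56]
x' = x̄ + K·y = [19/280, -23/40, 9/56]
P' = (I − K·H)·P̄ = [6751/280 53/40 -1123/56; 53/40 33/40 7/8; -1123/56 7/8 1275/56]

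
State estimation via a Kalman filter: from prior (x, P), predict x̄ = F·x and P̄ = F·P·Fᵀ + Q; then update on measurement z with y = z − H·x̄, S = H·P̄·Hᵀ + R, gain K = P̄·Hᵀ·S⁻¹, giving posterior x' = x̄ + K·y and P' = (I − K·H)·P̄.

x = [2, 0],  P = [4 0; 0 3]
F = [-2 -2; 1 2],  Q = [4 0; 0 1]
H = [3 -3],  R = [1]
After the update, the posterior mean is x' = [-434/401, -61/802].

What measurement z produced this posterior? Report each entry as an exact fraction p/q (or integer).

x̄ = F·x = [-4, 2]
P̄ = F·P·Fᵀ + Q = [32 -20; -20 17]
S = H·P̄·Hᵀ + R = [802]
K = P̄·Hᵀ·S⁻¹ = [78/401; -111/802]
x' − x̄ = [1170/401, -1665/802] = K·y
y = (KᵀK)⁻¹·Kᵀ·(x' − x̄) = [15]
z = y + H·x̄ = [15] + [-18] = [-3]

z = [-3]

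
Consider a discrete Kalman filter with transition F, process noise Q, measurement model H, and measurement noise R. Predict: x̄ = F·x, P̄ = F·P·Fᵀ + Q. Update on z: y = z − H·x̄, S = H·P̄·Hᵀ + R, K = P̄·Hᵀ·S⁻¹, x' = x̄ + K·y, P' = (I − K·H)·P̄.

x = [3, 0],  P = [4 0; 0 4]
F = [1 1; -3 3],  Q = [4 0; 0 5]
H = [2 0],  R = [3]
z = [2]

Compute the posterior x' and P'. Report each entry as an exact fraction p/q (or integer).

x' = [19/17, -9]
P' = [12/17 0; 0 77]

x̄ = F·x = [3, -9]
P̄ = F·P·Fᵀ + Q = [12 0; 0 77]
y = z − H·x̄ = [-4]
S = H·P̄·Hᵀ + R = [51]
K = P̄·Hᵀ·S⁻¹ = [8/17; 0]
x' = x̄ + K·y = [19/17, -9]
P' = (I − K·H)·P̄ = [12/17 0; 0 77]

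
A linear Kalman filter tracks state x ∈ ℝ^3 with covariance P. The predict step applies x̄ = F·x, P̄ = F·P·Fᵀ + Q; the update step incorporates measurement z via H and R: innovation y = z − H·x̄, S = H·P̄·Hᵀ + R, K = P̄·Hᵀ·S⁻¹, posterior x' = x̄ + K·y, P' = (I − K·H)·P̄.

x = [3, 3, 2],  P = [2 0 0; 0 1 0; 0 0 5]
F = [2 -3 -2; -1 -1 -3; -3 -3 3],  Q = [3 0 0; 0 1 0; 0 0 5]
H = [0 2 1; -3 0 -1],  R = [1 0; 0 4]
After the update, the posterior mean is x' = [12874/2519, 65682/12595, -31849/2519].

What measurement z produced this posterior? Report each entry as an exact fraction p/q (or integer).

z = [-2, -3]

x̄ = F·x = [-7, -12, -12]
P̄ = F·P·Fᵀ + Q = [40 29 -33; 29 49 -36; -33 -36 77]
S = H·P̄·Hᵀ + R = [130 -80; -80 243]
K = P̄·Hᵀ·S⁻¹ = [-177/5038 -931/2519; 5493/12595 -167/2519; 595/5038 326/2519]
x' − x̄ = [30507/2519, 216822/12595, -1621/2519] = K·y
y = (KᵀK)⁻¹·Kᵀ·(x' − x̄) = [34, -36]
z = y + H·x̄ = [34, -36] + [-36, 33] = [-2, -3]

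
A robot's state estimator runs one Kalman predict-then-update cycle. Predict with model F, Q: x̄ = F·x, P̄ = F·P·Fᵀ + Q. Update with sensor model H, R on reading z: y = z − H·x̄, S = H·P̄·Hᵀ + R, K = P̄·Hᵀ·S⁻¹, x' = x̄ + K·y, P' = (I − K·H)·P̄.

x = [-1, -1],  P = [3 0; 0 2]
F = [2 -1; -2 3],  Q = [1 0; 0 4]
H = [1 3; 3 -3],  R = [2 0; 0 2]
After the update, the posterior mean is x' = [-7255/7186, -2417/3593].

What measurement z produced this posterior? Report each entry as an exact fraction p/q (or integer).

z = [-3, -1]

x̄ = F·x = [-1, -1]
P̄ = F·P·Fᵀ + Q = [15 -18; -18 34]
S = H·P̄·Hᵀ + R = [215 -369; -369 767]
K = P̄·Hᵀ·S⁻¹ = [3309/14372 3447/14372; 858/3593 -318/3593]
x' − x̄ = [-69/7186, 1176/3593] = K·y
y = (KᵀK)⁻¹·Kᵀ·(x' − x̄) = [1, -1]
z = y + H·x̄ = [1, -1] + [-4, 0] = [-3, -1]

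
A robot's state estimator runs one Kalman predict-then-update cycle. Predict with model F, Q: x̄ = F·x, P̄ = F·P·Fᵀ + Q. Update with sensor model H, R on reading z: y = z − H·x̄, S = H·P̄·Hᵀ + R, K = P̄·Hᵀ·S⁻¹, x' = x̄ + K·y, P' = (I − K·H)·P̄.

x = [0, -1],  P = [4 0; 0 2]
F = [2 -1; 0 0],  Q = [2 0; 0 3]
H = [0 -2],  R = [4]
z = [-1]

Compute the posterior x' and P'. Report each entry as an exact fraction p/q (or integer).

x̄ = F·x = [1, 0]
P̄ = F·P·Fᵀ + Q = [20 0; 0 3]
y = z − H·x̄ = [-1]
S = H·P̄·Hᵀ + R = [16]
K = P̄·Hᵀ·S⁻¹ = [0; -3/8]
x' = x̄ + K·y = [1, 3/8]
P' = (I − K·H)·P̄ = [20 0; 0 3/4]

x' = [1, 3/8]
P' = [20 0; 0 3/4]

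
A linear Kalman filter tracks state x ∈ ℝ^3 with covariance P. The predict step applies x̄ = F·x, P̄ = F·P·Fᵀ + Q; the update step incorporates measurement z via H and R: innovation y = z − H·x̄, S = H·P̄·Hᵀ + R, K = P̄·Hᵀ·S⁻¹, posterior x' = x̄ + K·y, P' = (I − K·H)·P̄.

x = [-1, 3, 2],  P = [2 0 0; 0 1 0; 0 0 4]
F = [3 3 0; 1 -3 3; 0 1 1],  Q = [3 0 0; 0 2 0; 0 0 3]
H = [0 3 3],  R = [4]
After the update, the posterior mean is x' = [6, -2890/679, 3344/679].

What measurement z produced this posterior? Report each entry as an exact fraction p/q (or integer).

x̄ = F·x = [6, -4, 5]
P̄ = F·P·Fᵀ + Q = [30 -3 3; -3 49 9; 3 9 8]
S = H·P̄·Hᵀ + R = [679]
K = P̄·Hᵀ·S⁻¹ = [0; 174/679; 51/679]
x' − x̄ = [0, -174/679, -51/679] = K·y
y = (KᵀK)⁻¹·Kᵀ·(x' − x̄) = [-1]
z = y + H·x̄ = [-1] + [3] = [2]

z = [2]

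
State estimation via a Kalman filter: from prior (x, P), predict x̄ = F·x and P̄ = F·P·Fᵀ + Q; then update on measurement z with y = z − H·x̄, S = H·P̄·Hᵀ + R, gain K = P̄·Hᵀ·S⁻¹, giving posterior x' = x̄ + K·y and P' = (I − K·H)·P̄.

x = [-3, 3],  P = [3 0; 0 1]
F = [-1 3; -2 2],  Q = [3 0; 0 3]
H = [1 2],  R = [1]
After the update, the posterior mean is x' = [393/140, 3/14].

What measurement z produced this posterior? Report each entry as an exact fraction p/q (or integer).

z = [3]

x̄ = F·x = [12, 12]
P̄ = F·P·Fᵀ + Q = [15 12; 12 19]
S = H·P̄·Hᵀ + R = [140]
K = P̄·Hᵀ·S⁻¹ = [39/140; 5/14]
x' − x̄ = [-1287/140, -165/14] = K·y
y = (KᵀK)⁻¹·Kᵀ·(x' − x̄) = [-33]
z = y + H·x̄ = [-33] + [36] = [3]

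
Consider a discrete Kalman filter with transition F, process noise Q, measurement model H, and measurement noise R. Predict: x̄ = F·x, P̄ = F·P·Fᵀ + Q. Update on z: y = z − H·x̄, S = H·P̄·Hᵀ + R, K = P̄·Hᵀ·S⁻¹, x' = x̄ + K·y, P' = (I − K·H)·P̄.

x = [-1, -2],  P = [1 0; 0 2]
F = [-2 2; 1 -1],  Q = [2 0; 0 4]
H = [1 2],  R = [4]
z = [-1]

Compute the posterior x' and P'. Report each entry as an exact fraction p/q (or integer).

x' = [-23/11, 7/11]
P' = [152/11 -74/11; -74/11 45/11]

x̄ = F·x = [-2, 1]
P̄ = F·P·Fᵀ + Q = [14 -6; -6 7]
y = z − H·x̄ = [-1]
S = H·P̄·Hᵀ + R = [22]
K = P̄·Hᵀ·S⁻¹ = [1/11; 4/11]
x' = x̄ + K·y = [-23/11, 7/11]
P' = (I − K·H)·P̄ = [152/11 -74/11; -74/11 45/11]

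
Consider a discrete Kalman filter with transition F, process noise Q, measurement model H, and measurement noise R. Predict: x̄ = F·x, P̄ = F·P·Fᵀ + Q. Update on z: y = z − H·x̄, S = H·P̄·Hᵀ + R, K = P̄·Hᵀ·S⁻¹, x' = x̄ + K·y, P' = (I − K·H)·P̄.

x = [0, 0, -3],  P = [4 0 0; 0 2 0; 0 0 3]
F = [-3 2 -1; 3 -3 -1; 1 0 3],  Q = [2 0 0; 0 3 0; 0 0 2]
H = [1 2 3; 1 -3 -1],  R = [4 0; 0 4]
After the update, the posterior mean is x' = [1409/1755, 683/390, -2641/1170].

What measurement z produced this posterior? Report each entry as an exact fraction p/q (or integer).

z = [-2, -2]

x̄ = F·x = [3, 3, -9]
P̄ = F·P·Fᵀ + Q = [49 -45 -21; -45 60 3; -21 3 33]
S = H·P̄·Hᵀ + R = [320 -440; -440 956]
K = P̄·Hᵀ·S⁻¹ = [-1153/14040 62/351; -139/780 -25/78; 2191/4680 35/234]
x' − x̄ = [-3856/1755, -487/390, 7889/1170] = K·y
y = (KᵀK)⁻¹·Kᵀ·(x' − x̄) = [16, -5]
z = y + H·x̄ = [16, -5] + [-18, 3] = [-2, -2]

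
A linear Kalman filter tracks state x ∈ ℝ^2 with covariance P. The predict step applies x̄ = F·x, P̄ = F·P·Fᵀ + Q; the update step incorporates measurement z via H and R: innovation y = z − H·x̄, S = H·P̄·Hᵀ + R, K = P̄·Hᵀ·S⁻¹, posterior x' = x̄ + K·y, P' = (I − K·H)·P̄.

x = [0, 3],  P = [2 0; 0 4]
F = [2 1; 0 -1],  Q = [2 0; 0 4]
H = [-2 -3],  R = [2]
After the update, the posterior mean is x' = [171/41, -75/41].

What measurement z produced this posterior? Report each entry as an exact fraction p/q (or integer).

x̄ = F·x = [3, -3]
P̄ = F·P·Fᵀ + Q = [14 -4; -4 8]
S = H·P̄·Hᵀ + R = [82]
K = P̄·Hᵀ·S⁻¹ = [-8/41; -8/41]
x' − x̄ = [48/41, 48/41] = K·y
y = (KᵀK)⁻¹·Kᵀ·(x' − x̄) = [-6]
z = y + H·x̄ = [-6] + [3] = [-3]

z = [-3]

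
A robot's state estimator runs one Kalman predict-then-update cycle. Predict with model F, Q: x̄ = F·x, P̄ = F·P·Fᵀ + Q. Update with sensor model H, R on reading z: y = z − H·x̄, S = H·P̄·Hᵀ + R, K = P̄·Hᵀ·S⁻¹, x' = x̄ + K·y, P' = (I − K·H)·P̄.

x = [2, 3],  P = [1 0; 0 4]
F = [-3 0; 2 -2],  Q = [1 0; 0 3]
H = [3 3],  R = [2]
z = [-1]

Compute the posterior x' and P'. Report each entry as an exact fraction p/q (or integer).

x' = [-870/191, 791/191]
P' = [1766/191 -1758/191; -1758/191 1792/191]

x̄ = F·x = [-6, -2]
P̄ = F·P·Fᵀ + Q = [10 -6; -6 23]
y = z − H·x̄ = [23]
S = H·P̄·Hᵀ + R = [191]
K = P̄·Hᵀ·S⁻¹ = [12/191; 51/191]
x' = x̄ + K·y = [-870/191, 791/191]
P' = (I − K·H)·P̄ = [1766/191 -1758/191; -1758/191 1792/191]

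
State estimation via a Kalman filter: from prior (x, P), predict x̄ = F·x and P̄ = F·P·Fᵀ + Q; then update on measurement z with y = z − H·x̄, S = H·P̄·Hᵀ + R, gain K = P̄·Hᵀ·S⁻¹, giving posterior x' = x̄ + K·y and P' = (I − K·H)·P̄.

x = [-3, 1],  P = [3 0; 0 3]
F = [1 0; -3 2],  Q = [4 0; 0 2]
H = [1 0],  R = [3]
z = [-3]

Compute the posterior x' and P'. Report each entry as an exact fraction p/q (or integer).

x' = [-3, 11]
P' = [21/10 -27/10; -27/10 329/10]

x̄ = F·x = [-3, 11]
P̄ = F·P·Fᵀ + Q = [7 -9; -9 41]
y = z − H·x̄ = [0]
S = H·P̄·Hᵀ + R = [10]
K = P̄·Hᵀ·S⁻¹ = [7/10; -9/10]
x' = x̄ + K·y = [-3, 11]
P' = (I − K·H)·P̄ = [21/10 -27/10; -27/10 329/10]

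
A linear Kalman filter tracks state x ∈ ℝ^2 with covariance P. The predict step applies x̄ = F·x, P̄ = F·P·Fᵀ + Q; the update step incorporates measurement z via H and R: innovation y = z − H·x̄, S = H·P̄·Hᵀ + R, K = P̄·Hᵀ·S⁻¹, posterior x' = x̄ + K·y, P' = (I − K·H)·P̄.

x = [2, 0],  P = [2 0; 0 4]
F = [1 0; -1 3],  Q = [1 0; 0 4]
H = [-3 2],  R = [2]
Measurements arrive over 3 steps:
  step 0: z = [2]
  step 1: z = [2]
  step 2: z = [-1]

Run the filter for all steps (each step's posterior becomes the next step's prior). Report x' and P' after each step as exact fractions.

step 0: x̄ = F·x = [2, -2]
step 0: P̄ = F·P·Fᵀ + Q = [3 -2; -2 42]
step 0: y = z − H·x̄ = [12]
step 0: S = H·P̄·Hᵀ + R = [221]
step 0: K = P̄·Hᵀ·S⁻¹ = [-1/17; 90/221]
step 0: x' = x̄ + K·y = [22/17, 638/221]
step 0: P' = (I − K·H)·P̄ = [38/17 56/17; 56/17 1182/221]
step 1: x̄ = F·x = [22/17, 1628/221]
step 1: P̄ = F·P·Fᵀ + Q = [55/17 130/17; 130/17 7648/221]
step 1: y = z − H·x̄ = [-1956/221]
step 1: S = H·P̄·Hᵀ + R = [17189/221]
step 1: K = P̄·Hᵀ·S⁻¹ = [1235/17189; 10226/17189]
step 1: x' = x̄ + K·y = [11314/17189, 36116/17189]
step 1: P' = (I − K·H)·P̄ = [48710/17189 74300/17189; 74300/17189 121676/17189]
step 2: x̄ = F·x = [11314/17189, 97034/17189]
step 2: P̄ = F·P·Fᵀ + Q = [65899/17189 174190/17189; 174190/17189 766750/17189]
step 2: y = z − H·x̄ = [-177315/17189]
step 2: S = H·P̄·Hᵀ + R = [1604189/17189]
step 2: K = P̄·Hᵀ·S⁻¹ = [150683/1604189; 1010930/1604189]
step 2: x' = x̄ + K·y = [-498491/1604189, -1372516/1604189]
step 2: P' = (I − K·H)·P̄ = [4829198/1604189 7394480/1604189; 7394480/1604189 12102650/1604189]

step 0: x' = [22/17, 638/221], P' = [38/17 56/17; 56/17 1182/221]
step 1: x' = [11314/17189, 36116/17189], P' = [48710/17189 74300/17189; 74300/17189 121676/17189]
step 2: x' = [-498491/1604189, -1372516/1604189], P' = [4829198/1604189 7394480/1604189; 7394480/1604189 12102650/1604189]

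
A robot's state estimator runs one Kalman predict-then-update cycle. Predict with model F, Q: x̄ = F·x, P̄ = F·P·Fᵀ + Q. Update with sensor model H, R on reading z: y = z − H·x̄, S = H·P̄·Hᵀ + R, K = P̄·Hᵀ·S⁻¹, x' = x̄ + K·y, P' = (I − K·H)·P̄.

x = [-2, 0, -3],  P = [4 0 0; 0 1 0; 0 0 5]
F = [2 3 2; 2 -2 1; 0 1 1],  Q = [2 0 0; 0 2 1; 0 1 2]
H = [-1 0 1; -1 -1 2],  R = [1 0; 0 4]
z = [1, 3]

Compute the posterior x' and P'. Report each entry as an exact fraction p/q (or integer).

x' = [-16/5, -19/5, -2]
P' = [3359/430 1951/430 557/86; 1951/430 3259/430 415/86; 557/86 415/86 260/43]

x̄ = F·x = [-10, -7, -3]
P̄ = F·P·Fᵀ + Q = [47 20 13; 20 27 4; 13 4 8]
y = z − H·x̄ = [-6, -8]
S = H·P̄·Hᵀ + R = [30 40; 40 82]
K = P̄·Hᵀ·S⁻¹ = [-287/215 13/86; 62/215 -53/86; -37/86 17/86]
x' = x̄ + K·y = [-16/5, -19/5, -2]
P' = (I − K·H)·P̄ = [3359/430 1951/430 557/86; 1951/430 3259/430 415/86; 557/86 415/86 260/43]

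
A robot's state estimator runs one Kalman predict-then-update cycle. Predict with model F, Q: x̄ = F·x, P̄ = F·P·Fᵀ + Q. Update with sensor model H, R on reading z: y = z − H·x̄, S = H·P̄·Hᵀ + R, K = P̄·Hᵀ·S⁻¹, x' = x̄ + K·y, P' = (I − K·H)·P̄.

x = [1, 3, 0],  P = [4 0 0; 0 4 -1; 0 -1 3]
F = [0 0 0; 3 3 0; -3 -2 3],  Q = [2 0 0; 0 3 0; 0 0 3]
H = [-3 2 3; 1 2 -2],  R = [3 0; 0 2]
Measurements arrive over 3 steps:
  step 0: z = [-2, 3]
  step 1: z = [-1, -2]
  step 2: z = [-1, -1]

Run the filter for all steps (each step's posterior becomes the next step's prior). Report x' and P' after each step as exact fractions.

step 0: x' = [10409/41864, 6701/10466, -32923/41864], P' = [38871/20932 2811/5233 30827/20932; 2811/5233 2364/5233 2220/5233; 30827/20932 2220/5233 28607/20932]
step 1: x' = [-17449995/21426322, -22647001/21426322, -47152979/85705288], P' = [16648118/10713161 4706967/10713161 12793086/10713161; 4706967/10713161 4499976/10713161 3581973/10713161; 12793086/10713161 3581973/10713161 47590371/42852644]
step 2: x' = [563687031/2462537150, -1149660863/2462537150, 543285103/2462537150], P' = [116213327869/75107383075 32708501313/75107383075 89259356772/75107383075; 32708501313/75107383075 31379724276/75107383075 24863570244/75107383075; 89259356772/75107383075 24863570244/75107383075 83043464211/75107383075]

step 0: x̄ = F·x = [0, 12, -9]
step 0: P̄ = F·P·Fᵀ + Q = [2 0 0; 0 75 -69; 0 -69 94]
step 0: y = z − H·x̄ = [1, -39]
step 0: S = H·P̄·Hᵀ + R = [339 -408; -408 1232]
step 0: K = P̄·Hᵀ·S⁻¹ = [-137/5233 -295/41864; 985/5233 3099/10466; 925/5233 -8627/41864]
step 0: x' = x̄ + K·y = [10409/41864, 6701/10466, -32923/41864]
step 0: P' = (I − K·H)·P̄ = [38871/20932 2811/5233 30827/20932; 2811/5233 2364/5233 2220/5233; 30827/20932 2220/5233 28607/20932]
step 1: x̄ = F·x = [0, 111639/41864, -45901/10466]
step 1: P̄ = F·P·Fᵀ + Q = [2 0 0; 0 700131/20932 -54468/5233; 0 -54468/5233 45351/5233]
step 1: y = z − H·x̄ = [142835/20932, -337107/20932]
step 1: S = H·P̄·Hᵀ + R = [564567/5233 287691/5233; 287691/5233 1338211/5233]
step 1: K = P̄·Hᵀ·S⁻¹ = [-717054/10713161 237940/10713161; 1874990/10713161 6542973/21426322; 5969955/42852644 -7676307/42852644]
step 1: x' = x̄ + K·y = [-17449995/21426322, -22647001/21426322, -47152979/85705288]
step 1: P' = (I − K·H)·P̄ = [16648118/10713161 4706967/10713161 12793086/10713161; 4706967/10713161 4499976/10713161 3581973/10713161; 12793086/10713161 3581973/10713161 47590371/42852644]
step 2: x̄ = F·x = [0, -60145494/10713161, 249117011/85705288]
step 2: P̄ = F·P·Fᵀ + Q = [2 0 0; 0 307197735/10713161 -100061892/10713161; 0 -100061892/10713161 361100655/42852644]
step 2: y = z − H·x̄ = [129271583/85705288, 687428319/42852644]
step 2: S = H·P̄·Hᵀ + R = [4262004363/42852644 845474415/21426322; 845474415/21426322 2433239375/10713161]
step 2: K = P̄·Hᵀ·S⁻¹ = [-1029660711/15021476615 3111616951/150214766150; 2614977023/15021476615 45740809377/150214766150; 2071964187/15021476615 -13550215581/75107383075]
step 2: x' = x̄ + K·y = [563687031/2462537150, -1149660863/2462537150, 543285103/2462537150]
step 2: P' = (I − K·H)·P̄ = [116213327869/75107383075 32708501313/75107383075 89259356772/75107383075; 32708501313/75107383075 31379724276/75107383075 24863570244/75107383075; 89259356772/75107383075 24863570244/75107383075 83043464211/75107383075]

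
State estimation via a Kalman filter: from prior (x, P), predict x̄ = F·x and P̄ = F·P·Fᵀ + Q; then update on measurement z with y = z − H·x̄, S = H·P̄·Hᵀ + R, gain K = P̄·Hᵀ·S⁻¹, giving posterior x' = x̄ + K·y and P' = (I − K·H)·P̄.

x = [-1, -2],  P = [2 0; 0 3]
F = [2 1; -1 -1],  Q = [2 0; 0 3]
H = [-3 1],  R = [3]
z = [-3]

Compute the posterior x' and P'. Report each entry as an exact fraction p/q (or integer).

x̄ = F·x = [-4, 3]
P̄ = F·P·Fᵀ + Q = [13 -7; -7 8]
y = z − H·x̄ = [-18]
S = H·P̄·Hᵀ + R = [170]
K = P̄·Hᵀ·S⁻¹ = [-23/85; 29/170]
x' = x̄ + K·y = [74/85, -6/85]
P' = (I − K·H)·P̄ = [47/85 72/85; 72/85 519/170]

x' = [74/85, -6/85]
P' = [47/85 72/85; 72/85 519/170]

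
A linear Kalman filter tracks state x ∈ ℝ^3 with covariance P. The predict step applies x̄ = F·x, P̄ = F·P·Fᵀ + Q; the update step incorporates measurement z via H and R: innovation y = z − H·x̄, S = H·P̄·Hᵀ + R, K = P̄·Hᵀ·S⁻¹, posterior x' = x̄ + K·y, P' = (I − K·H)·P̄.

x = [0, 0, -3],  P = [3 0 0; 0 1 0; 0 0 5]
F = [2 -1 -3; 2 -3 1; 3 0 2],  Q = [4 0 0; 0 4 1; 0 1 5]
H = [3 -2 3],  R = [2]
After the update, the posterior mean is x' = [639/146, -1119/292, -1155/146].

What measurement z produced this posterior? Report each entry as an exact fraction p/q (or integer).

z = [-3]

x̄ = F·x = [9, -3, -6]
P̄ = F·P·Fᵀ + Q = [62 0 -12; 0 30 29; -12 29 52]
S = H·P̄·Hᵀ + R = [584]
K = P̄·Hᵀ·S⁻¹ = [75/292; 27/584; 31/292]
x' − x̄ = [-675/146, -243/292, -279/146] = K·y
y = (KᵀK)⁻¹·Kᵀ·(x' − x̄) = [-18]
z = y + H·x̄ = [-18] + [15] = [-3]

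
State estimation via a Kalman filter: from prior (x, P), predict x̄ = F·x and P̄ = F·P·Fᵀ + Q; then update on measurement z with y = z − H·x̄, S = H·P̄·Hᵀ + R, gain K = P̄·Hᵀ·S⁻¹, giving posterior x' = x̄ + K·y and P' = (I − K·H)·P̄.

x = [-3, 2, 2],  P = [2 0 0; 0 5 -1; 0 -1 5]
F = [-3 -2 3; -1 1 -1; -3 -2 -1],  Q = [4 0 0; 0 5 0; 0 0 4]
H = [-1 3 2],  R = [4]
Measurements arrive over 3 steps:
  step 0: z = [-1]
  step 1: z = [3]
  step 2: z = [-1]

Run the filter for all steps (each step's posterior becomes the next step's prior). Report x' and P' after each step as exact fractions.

step 0: x̄ = F·x = [11, 3, 3]
step 0: P̄ = F·P·Fᵀ + Q = [99 -24 27; -24 19 0; 27 0 43]
step 0: y = z − H·x̄ = [-5]
step 0: S = H·P̄·Hᵀ + R = [482]
step 0: K = P̄·Hᵀ·S⁻¹ = [-117/482; 81/482; 59/482]
step 0: x' = x̄ + K·y = [5887/482, 1041/482, 1151/482]
step 0: P' = (I − K·H)·P̄ = [34029/482 -2091/482 19917/482; -2091/482 2597/482 -4779/482; 19917/482 -4779/482 17245/482]
step 1: x̄ = F·x = [-8145/241, -5997/482, -10447/241]
step 1: P̄ = F·P·Fᵀ + Q = [73766/241 11677/241 69718/241; 11677/241 109855/482 95559/241; 69718/241 95559/241 205558/241]
step 1: y = z − H·x̄ = [44935/482]
step 1: S = H·P̄·Hᵀ + R = [4378167/482]
step 1: K = P̄·Hᵀ·S⁻¹ = [22378/486463; 688447/4378167; 1256150/4378167]
step 1: x' = x̄ + K·y = [-14354620/486463, 9708503/4378167, -72681164/4378167]
step 1: P' = (I − K·H)·P̄ = [139547480/486463 -8392552/486463 82407324/486463; -8392552/486463 14531668/4378167 -58187092/4378167; 82407324/486463 -58187092/4378167 460625896/4378167]
step 2: x̄ = F·x = [150114242/4378167, 211581247/4378167, 440838898/4378167]
step 2: P̄ = F·P·Fᵀ + Q = [1966481284/4378167 2141438444/4378167 4855952120/4378167; 2141438444/4378167 3503747671/4378167 7183354060/4378167; 4855952120/4378167 7183354060/4378167 15150462628/4378167]
step 2: y = z − H·x̄ = [-456895154/1459389]
step 2: S = H·P̄·Hᵀ + R = [16449709231/486463]
step 2: K = P̄·Hᵀ·S⁻¹ = [4723246096/49349127693; 7578837563/49349127693; 15665011772/49349127693]
step 2: x' = x̄ + K·y = [213313503062/49349127693, 12139214695/49349127693, 64687155950/49349127693]
step 2: P' = (I − K·H)·P̄ = [2292966816164/16449709231 -130345688452/16449709231 4035452314472/49349127693; -130345688452/16449709231 44962104096/16449709231 -382690325984/49349127693; 4035452314472/49349127693 -382690325984/49349127693 2623091669756/49349127693]

step 0: x' = [5887/482, 1041/482, 1151/482], P' = [34029/482 -2091/482 19917/482; -2091/482 2597/482 -4779/482; 19917/482 -4779/482 17245/482]
step 1: x' = [-14354620/486463, 9708503/4378167, -72681164/4378167], P' = [139547480/486463 -8392552/486463 82407324/486463; -8392552/486463 14531668/4378167 -58187092/4378167; 82407324/486463 -58187092/4378167 460625896/4378167]
step 2: x' = [213313503062/49349127693, 12139214695/49349127693, 64687155950/49349127693], P' = [2292966816164/16449709231 -130345688452/16449709231 4035452314472/49349127693; -130345688452/16449709231 44962104096/16449709231 -382690325984/49349127693; 4035452314472/49349127693 -382690325984/49349127693 2623091669756/49349127693]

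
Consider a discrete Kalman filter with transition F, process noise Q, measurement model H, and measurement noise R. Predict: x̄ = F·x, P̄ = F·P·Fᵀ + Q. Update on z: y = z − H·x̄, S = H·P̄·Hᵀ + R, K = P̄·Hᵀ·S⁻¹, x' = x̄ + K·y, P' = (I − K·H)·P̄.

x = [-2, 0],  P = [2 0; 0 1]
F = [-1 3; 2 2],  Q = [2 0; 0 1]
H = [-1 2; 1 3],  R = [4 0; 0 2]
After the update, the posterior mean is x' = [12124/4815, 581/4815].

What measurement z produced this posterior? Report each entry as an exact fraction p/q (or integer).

x̄ = F·x = [2, -4]
P̄ = F·P·Fᵀ + Q = [13 2; 2 13]
S = H·P̄·Hᵀ + R = [61 63; 63 144]
K = P̄·Hᵀ·S⁻¹ = [-277/535 1726/4815; 97/535 989/4815]
x' − x̄ = [2494/4815, 19841/4815] = K·y
y = (KᵀK)⁻¹·Kᵀ·(x' − x̄) = [8, 13]
z = y + H·x̄ = [8, 13] + [-10, -10] = [-2, 3]

z = [-2, 3]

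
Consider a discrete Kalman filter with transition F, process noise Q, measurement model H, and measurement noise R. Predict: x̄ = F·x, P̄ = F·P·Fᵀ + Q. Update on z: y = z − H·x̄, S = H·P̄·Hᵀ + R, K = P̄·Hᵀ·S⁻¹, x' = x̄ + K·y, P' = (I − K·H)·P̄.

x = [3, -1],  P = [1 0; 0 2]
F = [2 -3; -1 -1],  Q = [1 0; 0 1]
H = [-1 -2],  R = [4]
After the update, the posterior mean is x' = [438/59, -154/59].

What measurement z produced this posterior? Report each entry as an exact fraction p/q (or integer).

x̄ = F·x = [9, -2]
P̄ = F·P·Fᵀ + Q = [23 4; 4 4]
S = H·P̄·Hᵀ + R = [59]
K = P̄·Hᵀ·S⁻¹ = [-31/59; -12/59]
x' − x̄ = [-93/59, -36/59] = K·y
y = (KᵀK)⁻¹·Kᵀ·(x' − x̄) = [3]
z = y + H·x̄ = [3] + [-5] = [-2]

z = [-2]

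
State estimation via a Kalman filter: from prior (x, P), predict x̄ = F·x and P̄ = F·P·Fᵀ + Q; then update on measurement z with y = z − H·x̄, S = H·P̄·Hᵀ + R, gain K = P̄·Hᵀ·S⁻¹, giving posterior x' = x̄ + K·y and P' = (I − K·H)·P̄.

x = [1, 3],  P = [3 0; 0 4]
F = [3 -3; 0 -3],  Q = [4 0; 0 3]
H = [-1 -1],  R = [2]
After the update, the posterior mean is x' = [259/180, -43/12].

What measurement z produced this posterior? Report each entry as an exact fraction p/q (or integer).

x̄ = F·x = [-6, -9]
P̄ = F·P·Fᵀ + Q = [67 36; 36 39]
S = H·P̄·Hᵀ + R = [180]
K = P̄·Hᵀ·S⁻¹ = [-103/180; -5/12]
x' − x̄ = [1339/180, 65/12] = K·y
y = (KᵀK)⁻¹·Kᵀ·(x' − x̄) = [-13]
z = y + H·x̄ = [-13] + [15] = [2]

z = [2]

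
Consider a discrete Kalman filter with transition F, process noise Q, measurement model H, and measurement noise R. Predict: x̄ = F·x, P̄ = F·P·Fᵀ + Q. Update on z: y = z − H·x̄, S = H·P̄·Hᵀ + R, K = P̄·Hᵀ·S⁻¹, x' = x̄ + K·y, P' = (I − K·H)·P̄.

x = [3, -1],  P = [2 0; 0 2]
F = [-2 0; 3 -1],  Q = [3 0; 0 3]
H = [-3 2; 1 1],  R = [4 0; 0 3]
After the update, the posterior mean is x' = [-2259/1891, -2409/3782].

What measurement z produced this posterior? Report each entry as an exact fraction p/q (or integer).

z = [2, -3]

x̄ = F·x = [-6, 10]
P̄ = F·P·Fᵀ + Q = [11 -12; -12 23]
S = H·P̄·Hᵀ + R = [339 25; 25 13]
K = P̄·Hᵀ·S⁻¹ = [-358/1891 543/1891; 791/3782 1679/3782]
x' − x̄ = [9087/1891, -40229/3782] = K·y
y = (KᵀK)⁻¹·Kᵀ·(x' − x̄) = [-36, -7]
z = y + H·x̄ = [-36, -7] + [38, 4] = [2, -3]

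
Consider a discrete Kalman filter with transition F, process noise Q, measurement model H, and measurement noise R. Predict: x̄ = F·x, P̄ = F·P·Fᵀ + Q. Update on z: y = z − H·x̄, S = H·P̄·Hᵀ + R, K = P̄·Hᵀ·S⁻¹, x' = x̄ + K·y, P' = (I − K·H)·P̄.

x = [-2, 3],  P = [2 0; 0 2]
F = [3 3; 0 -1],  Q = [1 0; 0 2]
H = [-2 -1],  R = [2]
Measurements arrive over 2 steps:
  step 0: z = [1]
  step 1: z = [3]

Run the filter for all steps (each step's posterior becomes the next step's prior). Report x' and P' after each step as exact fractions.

step 0: x̄ = F·x = [3, -3]
step 0: P̄ = F·P·Fᵀ + Q = [37 -6; -6 4]
step 0: y = z − H·x̄ = [4]
step 0: S = H·P̄·Hᵀ + R = [130]
step 0: K = P̄·Hᵀ·S⁻¹ = [-34/65; 4/65]
step 0: x' = x̄ + K·y = [59/65, -179/65]
step 0: P' = (I − K·H)·P̄ = [93/65 -118/65; -118/65 228/65]
step 1: x̄ = F·x = [-72/13, 179/65]
step 1: P̄ = F·P·Fᵀ + Q = [166/13 -66/13; -66/13 358/65]
step 1: y = z − H·x̄ = [-346/65]
step 1: S = H·P̄·Hᵀ + R = [2488/65]
step 1: K = P̄·Hᵀ·S⁻¹ = [-665/1244; 151/1244]
step 1: x' = x̄ + K·y = [-1675/622, 1311/622]
step 1: P' = (I − K·H)·P̄ = [1139/622 -1613/622; -1613/622 3075/622]

step 0: x' = [59/65, -179/65], P' = [93/65 -118/65; -118/65 228/65]
step 1: x' = [-1675/622, 1311/622], P' = [1139/622 -1613/622; -1613/622 3075/622]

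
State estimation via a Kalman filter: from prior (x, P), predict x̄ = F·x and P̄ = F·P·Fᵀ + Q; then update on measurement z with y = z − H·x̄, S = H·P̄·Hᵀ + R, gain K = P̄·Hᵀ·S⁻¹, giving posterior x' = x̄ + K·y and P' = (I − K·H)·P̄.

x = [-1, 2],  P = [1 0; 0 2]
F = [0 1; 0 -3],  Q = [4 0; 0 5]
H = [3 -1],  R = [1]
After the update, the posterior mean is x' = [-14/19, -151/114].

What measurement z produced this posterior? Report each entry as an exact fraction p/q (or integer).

z = [-1]

x̄ = F·x = [2, -6]
P̄ = F·P·Fᵀ + Q = [6 -6; -6 23]
S = H·P̄·Hᵀ + R = [114]
K = P̄·Hᵀ·S⁻¹ = [4/19; -41/114]
x' − x̄ = [-52/19, 533/114] = K·y
y = (KᵀK)⁻¹·Kᵀ·(x' − x̄) = [-13]
z = y + H·x̄ = [-13] + [12] = [-1]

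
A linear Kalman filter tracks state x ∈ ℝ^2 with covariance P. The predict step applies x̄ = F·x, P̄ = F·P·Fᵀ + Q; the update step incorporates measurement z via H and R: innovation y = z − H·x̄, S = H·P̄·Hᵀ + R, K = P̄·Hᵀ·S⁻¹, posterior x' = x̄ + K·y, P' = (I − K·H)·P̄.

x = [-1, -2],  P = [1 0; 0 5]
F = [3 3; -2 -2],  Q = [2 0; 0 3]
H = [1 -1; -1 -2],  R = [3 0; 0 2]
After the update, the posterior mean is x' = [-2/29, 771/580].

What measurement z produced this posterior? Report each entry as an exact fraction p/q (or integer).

z = [-1, -3]

x̄ = F·x = [-9, 6]
P̄ = F·P·Fᵀ + Q = [56 -36; -36 27]
S = H·P̄·Hᵀ + R = [158 34; 34 22]
K = P̄·Hᵀ·S⁻¹ = [37/58 -15/58; -387/1160 -351/1160]
x' − x̄ = [259/29, -2709/580] = K·y
y = (KᵀK)⁻¹·Kᵀ·(x' − x̄) = [14, 0]
z = y + H·x̄ = [14, 0] + [-15, -3] = [-1, -3]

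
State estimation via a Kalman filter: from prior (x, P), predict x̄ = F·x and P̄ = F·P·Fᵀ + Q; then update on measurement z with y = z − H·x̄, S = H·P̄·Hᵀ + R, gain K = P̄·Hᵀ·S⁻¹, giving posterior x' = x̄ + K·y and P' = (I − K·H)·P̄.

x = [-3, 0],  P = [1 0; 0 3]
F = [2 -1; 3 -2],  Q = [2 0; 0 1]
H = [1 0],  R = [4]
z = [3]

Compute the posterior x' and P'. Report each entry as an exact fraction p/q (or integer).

x' = [3/13, -9/13]
P' = [36/13 48/13; 48/13 142/13]

x̄ = F·x = [-6, -9]
P̄ = F·P·Fᵀ + Q = [9 12; 12 22]
y = z − H·x̄ = [9]
S = H·P̄·Hᵀ + R = [13]
K = P̄·Hᵀ·S⁻¹ = [9/13; 12/13]
x' = x̄ + K·y = [3/13, -9/13]
P' = (I − K·H)·P̄ = [36/13 48/13; 48/13 142/13]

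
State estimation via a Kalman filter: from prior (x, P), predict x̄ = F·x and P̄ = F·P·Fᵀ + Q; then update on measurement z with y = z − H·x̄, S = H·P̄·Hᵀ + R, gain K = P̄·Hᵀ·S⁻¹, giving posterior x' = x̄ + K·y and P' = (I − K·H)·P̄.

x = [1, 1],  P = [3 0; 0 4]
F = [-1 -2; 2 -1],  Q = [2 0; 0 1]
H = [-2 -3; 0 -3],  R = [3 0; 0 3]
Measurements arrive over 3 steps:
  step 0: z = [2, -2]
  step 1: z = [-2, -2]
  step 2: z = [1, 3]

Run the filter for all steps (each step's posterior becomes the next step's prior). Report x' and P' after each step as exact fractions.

step 0: x' = [-3227/1551, 295/423], P' = [713/517 -64/141; -64/141 133/423]
step 1: x' = [51949/188809, 89093/188809], P' = [2033061/2076899 -675276/2076899; -675276/2076899 563736/2076899]
step 2: x' = [143627275/702873727, -506016561/702873727], P' = [680375703/702873727 -223789668/702873727; -223789668/702873727 187789417/702873727]

step 0: x̄ = F·x = [-3, 1]
step 0: P̄ = F·P·Fᵀ + Q = [21 2; 2 17]
step 0: y = z − H·x̄ = [-1, 1]
step 0: S = H·P̄·Hᵀ + R = [264 165; 165 156]
step 0: K = P̄·Hᵀ·S⁻¹ = [-722/1551 64/141; -5/423 -133/423]
step 0: x' = x̄ + K·y = [-3227/1551, 295/423]
step 0: P' = (I − K·H)·P̄ = [713/517 -64/141; -64/141 133/423]
step 1: x̄ = F·x = [3191/4653, -481/99]
step 1: P̄ = F·P·Fᵀ + Q = [13127/4653 -76/99; -76/99 856/99]
step 1: y = z − H·x̄ = [-70745/4653, -547/33]
step 1: S = H·P̄·Hᵀ + R = [385691/4653 2416/33; 2416/33 889/11]
step 1: K = P̄·Hᵀ·S⁻¹ = [-680098/2076899 675276/2076899; -113552/2076899 -563736/2076899]
step 1: x' = x̄ + K·y = [51949/188809, 89093/188809]
step 1: P' = (I − K·H)·P̄ = [2033061/2076899 -675276/2076899; -675276/2076899 563736/2076899]
step 2: x̄ = F·x = [-230135/188809, 14805/188809]
step 2: P̄ = F·P·Fᵀ + Q = [5740699/2076899 -912822/2076899; -912822/2076899 13473983/2076899]
step 2: y = z − H·x̄ = [-227046/188809, 610842/188809]
step 2: S = H·P̄·Hᵀ + R = [12682316/188809 10526265/188809; 10526265/188809 127496544/2076899]
step 2: K = P̄·Hᵀ·S⁻¹ = [-229794134/702873727 223789668/702873727; -38596305/702873727 -187789417/702873727]
step 2: x' = x̄ + K·y = [143627275/702873727, -506016561/702873727]
step 2: P' = (I − K·H)·P̄ = [680375703/702873727 -223789668/702873727; -223789668/702873727 187789417/702873727]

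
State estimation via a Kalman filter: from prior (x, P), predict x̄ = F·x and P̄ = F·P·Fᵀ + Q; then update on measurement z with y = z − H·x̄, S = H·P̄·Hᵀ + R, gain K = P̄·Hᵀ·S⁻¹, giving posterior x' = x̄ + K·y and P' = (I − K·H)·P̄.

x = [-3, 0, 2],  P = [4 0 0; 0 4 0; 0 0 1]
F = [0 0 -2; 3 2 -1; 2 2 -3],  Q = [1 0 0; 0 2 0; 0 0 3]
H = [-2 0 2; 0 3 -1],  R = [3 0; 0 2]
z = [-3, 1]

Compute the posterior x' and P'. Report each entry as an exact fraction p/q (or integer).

x' = [-55454/13833, -2389/1537, -76112/13833]
P' = [68033/13833 2526/1537 68882/13833; 2526/1537 1311/1537 2937/1537; 68882/13833 2937/1537 79469/13833]

x̄ = F·x = [-4, -11, -12]
P̄ = F·P·Fᵀ + Q = [5 2 6; 2 55 43; 6 43 44]
y = z − H·x̄ = [13, 22]
S = H·P̄·Hᵀ + R = [151 170; 170 283]
K = P̄·Hᵀ·S⁻¹ = [566/13833 -340/13833; 274/1537 498/1537; 7058/13833 -85/13833]
x' = x̄ + K·y = [-55454/13833, -2389/1537, -76112/13833]
P' = (I − K·H)·P̄ = [68033/13833 2526/1537 68882/13833; 2526/1537 1311/1537 2937/1537; 68882/13833 2937/1537 79469/13833]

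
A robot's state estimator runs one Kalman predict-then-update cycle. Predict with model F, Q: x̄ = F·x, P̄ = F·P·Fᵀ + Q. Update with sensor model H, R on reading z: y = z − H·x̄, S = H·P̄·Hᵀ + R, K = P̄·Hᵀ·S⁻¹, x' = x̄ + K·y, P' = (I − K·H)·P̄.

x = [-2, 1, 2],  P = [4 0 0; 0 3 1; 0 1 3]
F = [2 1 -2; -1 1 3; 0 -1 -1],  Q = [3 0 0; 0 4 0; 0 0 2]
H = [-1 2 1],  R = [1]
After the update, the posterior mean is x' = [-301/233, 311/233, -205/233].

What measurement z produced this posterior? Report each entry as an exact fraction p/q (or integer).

x̄ = F·x = [-7, 9, -3]
P̄ = F·P·Fᵀ + Q = [30 -22 4; -22 44 -16; 4 -16 10]
S = H·P̄·Hᵀ + R = [233]
K = P̄·Hᵀ·S⁻¹ = [-70/233; 94/233; -26/233]
x' − x̄ = [1330/233, -1786/233, 494/233] = K·y
y = (KᵀK)⁻¹·Kᵀ·(x' − x̄) = [-19]
z = y + H·x̄ = [-19] + [22] = [3]

z = [3]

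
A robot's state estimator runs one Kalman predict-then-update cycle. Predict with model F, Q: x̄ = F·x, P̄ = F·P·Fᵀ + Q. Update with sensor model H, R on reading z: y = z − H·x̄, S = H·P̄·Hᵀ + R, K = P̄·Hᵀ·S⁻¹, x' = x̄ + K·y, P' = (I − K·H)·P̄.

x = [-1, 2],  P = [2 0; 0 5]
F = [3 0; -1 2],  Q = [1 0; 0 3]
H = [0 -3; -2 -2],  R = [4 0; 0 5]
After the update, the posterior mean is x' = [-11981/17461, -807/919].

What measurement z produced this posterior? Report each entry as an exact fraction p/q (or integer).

x̄ = F·x = [-3, 5]
P̄ = F·P·Fᵀ + Q = [19 -6; -6 25]
S = H·P̄·Hᵀ + R = [229 114; 114 133]
K = P̄·Hᵀ·S⁻¹ = [282/919 -8006/17461; -297/919 -8/919]
x' − x̄ = [40402/17461, -5402/919] = K·y
y = (KᵀK)⁻¹·Kᵀ·(x' − x̄) = [18, 7]
z = y + H·x̄ = [18, 7] + [-15, -4] = [3, 3]

z = [3, 3]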